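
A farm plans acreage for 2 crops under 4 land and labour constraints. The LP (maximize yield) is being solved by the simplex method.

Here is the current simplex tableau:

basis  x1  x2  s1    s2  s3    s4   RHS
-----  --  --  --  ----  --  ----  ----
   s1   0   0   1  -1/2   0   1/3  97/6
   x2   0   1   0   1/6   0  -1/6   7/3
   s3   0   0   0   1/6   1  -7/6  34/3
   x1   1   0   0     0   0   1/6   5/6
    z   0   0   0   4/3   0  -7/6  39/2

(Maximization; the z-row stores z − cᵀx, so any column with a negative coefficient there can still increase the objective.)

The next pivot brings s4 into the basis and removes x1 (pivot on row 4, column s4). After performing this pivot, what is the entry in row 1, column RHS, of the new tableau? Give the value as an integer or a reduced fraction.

Pivot element is row 4, column s4: 1/6.
Normalize row 4: new (row 4, RHS) = (5/6)/(1/6) = 5.
row 1 ← row 1 − (1/3)·(new row 4): 97/6 − (1/3)·5 = 29/2.

29/2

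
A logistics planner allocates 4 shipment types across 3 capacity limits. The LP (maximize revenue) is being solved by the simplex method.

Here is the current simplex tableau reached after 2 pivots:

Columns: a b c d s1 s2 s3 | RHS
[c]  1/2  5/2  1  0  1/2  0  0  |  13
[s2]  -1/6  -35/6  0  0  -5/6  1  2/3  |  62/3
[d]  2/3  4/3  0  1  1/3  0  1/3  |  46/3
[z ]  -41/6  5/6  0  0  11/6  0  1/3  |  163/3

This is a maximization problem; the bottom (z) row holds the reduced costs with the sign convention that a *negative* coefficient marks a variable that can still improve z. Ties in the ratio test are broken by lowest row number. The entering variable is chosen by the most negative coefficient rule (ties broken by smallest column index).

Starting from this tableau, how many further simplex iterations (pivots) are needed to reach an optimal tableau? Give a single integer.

1

pivot: a in, d out → z = 423/2
No improving column remains; optimal.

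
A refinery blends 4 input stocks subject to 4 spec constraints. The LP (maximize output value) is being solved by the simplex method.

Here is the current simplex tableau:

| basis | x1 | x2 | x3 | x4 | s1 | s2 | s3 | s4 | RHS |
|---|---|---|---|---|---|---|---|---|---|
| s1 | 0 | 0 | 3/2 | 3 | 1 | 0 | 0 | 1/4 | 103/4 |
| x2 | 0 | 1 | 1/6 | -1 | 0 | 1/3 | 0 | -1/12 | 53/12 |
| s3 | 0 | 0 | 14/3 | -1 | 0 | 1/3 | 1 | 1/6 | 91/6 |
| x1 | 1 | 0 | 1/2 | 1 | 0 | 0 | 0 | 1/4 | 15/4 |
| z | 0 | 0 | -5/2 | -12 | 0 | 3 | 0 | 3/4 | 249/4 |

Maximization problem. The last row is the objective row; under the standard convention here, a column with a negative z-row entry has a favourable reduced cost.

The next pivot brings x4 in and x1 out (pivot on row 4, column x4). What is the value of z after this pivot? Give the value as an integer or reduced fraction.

429/4

Minimum ratio for x4: (15/4)/1 = 15/4.
z changes by −(z-row coeff of x4)·ratio = −(-12)·(15/4) = 45.
New z = 249/4 + 45 = 429/4.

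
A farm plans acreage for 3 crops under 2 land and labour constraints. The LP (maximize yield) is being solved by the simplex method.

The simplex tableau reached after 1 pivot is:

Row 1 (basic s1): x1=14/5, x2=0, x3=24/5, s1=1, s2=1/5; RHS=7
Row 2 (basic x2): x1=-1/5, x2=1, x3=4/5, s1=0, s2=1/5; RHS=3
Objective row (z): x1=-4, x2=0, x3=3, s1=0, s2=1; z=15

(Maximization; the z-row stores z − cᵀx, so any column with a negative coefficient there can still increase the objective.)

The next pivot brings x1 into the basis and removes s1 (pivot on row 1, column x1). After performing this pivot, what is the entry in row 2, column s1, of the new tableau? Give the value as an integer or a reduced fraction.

1/14

Pivot element is row 1, column x1: 14/5.
Normalize row 1: new (row 1, s1) = 1/(14/5) = 5/14.
row 2 ← row 2 − (-1/5)·(new row 1): 0 − (-1/5)·(5/14) = 1/14.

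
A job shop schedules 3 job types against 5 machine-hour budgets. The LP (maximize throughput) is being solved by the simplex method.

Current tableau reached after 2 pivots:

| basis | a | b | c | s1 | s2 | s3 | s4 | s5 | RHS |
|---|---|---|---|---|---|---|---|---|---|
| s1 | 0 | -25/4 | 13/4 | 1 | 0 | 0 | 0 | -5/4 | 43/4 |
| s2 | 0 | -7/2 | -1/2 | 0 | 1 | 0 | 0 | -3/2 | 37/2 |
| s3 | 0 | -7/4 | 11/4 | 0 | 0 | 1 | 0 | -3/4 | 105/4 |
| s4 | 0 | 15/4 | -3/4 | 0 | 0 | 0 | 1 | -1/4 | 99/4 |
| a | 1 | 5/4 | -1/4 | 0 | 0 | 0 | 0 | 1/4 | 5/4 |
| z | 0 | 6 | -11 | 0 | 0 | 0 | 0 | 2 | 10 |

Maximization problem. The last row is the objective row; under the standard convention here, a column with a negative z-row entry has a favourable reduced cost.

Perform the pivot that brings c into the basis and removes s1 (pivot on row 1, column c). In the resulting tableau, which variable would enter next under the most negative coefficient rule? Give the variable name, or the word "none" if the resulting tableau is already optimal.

Pivot element 13/4. New z-row = old z-row − (-11)·(row 1/(13/4)).
Updated z-row coefficients: a: 0, b: -197/13, c: 0, s1: 44/13, s2: 0, s3: 0, s4: 0, s5: -29/13.
The most negative is -197/13 in column b, so b would enter next.

b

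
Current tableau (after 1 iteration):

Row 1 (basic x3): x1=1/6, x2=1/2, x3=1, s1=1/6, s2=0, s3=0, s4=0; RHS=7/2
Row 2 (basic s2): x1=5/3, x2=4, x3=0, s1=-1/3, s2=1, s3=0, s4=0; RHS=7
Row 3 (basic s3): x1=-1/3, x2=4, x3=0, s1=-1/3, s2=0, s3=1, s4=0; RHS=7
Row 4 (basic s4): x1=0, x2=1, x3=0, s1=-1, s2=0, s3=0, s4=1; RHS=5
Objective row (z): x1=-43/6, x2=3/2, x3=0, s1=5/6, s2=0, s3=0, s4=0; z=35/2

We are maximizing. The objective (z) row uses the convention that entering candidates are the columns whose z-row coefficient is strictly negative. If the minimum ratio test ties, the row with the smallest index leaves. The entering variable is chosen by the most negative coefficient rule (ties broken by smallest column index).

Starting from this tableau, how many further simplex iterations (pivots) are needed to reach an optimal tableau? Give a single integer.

2

pivot: x1 in, s2 out → z = 238/5
pivot: s1 in, x3 out → z = 56
No improving column remains; optimal.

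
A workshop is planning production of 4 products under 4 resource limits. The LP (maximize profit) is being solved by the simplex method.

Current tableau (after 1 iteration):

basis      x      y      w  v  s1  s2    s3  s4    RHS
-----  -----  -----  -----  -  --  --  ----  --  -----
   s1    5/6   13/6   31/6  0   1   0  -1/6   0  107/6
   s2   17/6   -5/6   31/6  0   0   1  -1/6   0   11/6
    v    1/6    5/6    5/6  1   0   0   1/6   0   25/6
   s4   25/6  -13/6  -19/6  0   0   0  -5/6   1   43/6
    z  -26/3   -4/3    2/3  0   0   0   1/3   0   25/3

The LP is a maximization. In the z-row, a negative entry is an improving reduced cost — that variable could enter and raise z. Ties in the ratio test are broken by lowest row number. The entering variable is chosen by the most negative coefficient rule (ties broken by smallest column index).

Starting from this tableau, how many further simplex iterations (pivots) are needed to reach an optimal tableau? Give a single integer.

pivot: x in, s2 out → z = 237/17
pivot: y in, v out → z = 159/5
No improving column remains; optimal.

2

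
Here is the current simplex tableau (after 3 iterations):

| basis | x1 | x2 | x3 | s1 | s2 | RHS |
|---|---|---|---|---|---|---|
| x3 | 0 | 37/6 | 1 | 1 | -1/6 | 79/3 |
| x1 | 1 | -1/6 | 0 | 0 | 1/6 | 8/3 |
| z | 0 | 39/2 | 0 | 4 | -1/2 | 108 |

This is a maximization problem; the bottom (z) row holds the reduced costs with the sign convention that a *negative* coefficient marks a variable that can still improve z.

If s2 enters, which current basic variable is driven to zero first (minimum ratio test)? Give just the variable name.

x1

Ratios: row 1 (x3): entry -1/6 ≤ 0, skip; row 2 (x1): (8/3)/(1/6) = 16.
Minimum ratio 16 is in the x1 row, so x1 leaves.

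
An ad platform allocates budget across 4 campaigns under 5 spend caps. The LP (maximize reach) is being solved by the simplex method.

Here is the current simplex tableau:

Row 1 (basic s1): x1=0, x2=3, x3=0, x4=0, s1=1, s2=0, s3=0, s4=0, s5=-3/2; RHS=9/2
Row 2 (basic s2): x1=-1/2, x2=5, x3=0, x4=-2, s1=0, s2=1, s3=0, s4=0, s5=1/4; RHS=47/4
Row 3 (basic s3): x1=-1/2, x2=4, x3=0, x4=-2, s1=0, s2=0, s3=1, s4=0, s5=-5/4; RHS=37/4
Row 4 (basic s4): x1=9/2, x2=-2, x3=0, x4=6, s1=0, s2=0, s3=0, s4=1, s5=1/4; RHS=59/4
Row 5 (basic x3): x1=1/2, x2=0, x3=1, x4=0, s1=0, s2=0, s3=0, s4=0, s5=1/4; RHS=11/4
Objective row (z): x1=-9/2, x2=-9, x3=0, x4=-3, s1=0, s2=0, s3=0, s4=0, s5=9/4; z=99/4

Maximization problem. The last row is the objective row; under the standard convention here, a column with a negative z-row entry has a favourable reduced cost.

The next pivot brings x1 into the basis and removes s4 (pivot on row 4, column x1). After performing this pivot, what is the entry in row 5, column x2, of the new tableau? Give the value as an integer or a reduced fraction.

2/9

Pivot element is row 4, column x1: 9/2.
Normalize row 4: new (row 4, x2) = (-2)/(9/2) = -4/9.
row 5 ← row 5 − (1/2)·(new row 4): 0 − (1/2)·(-4/9) = 2/9.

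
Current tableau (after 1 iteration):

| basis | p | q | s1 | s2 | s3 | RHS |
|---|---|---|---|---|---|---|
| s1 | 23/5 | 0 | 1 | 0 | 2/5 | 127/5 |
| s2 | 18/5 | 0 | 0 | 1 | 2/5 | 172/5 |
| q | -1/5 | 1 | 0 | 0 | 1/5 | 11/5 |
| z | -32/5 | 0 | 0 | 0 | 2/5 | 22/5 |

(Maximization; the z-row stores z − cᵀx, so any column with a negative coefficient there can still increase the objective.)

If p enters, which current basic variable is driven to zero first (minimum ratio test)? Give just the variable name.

s1

Ratios: row 1 (s1): (127/5)/(23/5) = 127/23; row 2 (s2): (172/5)/(18/5) = 86/9; row 3 (q): entry -1/5 ≤ 0, skip.
Minimum ratio 127/23 is in the s1 row, so s1 leaves.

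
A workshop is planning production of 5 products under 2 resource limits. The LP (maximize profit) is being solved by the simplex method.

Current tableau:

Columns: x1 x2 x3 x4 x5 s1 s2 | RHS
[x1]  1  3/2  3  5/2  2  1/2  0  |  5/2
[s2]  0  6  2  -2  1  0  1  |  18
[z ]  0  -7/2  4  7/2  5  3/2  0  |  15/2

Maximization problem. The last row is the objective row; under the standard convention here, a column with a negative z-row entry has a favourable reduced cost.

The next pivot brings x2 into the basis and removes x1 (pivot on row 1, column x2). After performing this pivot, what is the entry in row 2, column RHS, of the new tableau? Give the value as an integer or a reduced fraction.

Pivot element is row 1, column x2: 3/2.
Normalize row 1: new (row 1, RHS) = (5/2)/(3/2) = 5/3.
row 2 ← row 2 − 6·(new row 1): 18 − 6·(5/3) = 8.

8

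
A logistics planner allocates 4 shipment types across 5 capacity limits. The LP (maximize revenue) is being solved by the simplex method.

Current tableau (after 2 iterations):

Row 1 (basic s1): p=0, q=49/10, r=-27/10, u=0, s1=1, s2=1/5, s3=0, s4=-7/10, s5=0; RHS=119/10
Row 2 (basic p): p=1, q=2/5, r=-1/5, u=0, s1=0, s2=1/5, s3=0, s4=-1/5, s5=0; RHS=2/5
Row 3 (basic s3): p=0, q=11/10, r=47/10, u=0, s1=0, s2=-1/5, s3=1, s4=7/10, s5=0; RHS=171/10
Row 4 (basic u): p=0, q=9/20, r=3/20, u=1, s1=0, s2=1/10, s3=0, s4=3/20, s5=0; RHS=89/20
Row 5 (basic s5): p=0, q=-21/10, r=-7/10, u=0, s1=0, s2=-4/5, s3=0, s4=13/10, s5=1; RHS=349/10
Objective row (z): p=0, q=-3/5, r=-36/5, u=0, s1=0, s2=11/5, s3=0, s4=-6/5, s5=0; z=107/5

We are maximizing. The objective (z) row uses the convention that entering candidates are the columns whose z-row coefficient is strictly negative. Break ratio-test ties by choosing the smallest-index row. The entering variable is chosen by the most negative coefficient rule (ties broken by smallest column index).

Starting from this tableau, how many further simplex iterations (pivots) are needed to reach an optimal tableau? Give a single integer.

pivot: r in, s3 out → z = 2237/47
pivot: s4 in, r out → z = 355/7
No improving column remains; optimal.

2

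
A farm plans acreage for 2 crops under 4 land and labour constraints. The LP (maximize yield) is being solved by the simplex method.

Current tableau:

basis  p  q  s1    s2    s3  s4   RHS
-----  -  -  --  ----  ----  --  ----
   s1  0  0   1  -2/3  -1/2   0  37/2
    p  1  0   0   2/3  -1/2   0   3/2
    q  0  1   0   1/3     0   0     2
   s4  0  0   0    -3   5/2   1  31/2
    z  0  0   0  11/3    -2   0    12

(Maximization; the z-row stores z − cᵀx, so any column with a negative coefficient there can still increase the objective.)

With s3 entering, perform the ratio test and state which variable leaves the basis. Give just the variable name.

Ratios: row 1 (s1): entry -1/2 ≤ 0, skip; row 2 (p): entry -1/2 ≤ 0, skip; row 3 (q): entry 0 ≤ 0, skip; row 4 (s4): (31/2)/(5/2) = 31/5.
Minimum ratio 31/5 is in the s4 row, so s4 leaves.

s4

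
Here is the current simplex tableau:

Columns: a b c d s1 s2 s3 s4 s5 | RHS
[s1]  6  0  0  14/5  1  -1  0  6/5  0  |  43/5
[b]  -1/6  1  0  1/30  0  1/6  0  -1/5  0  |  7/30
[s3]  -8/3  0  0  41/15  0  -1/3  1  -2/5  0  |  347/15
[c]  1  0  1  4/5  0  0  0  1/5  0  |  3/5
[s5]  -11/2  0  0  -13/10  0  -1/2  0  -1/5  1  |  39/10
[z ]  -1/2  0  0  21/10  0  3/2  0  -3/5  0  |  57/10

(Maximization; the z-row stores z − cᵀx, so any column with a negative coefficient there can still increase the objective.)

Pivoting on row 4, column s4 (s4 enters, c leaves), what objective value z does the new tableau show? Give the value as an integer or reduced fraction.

15/2

Minimum ratio for s4: (3/5)/(1/5) = 3.
z changes by −(z-row coeff of s4)·ratio = −(-3/5)·3 = 9/5.
New z = 57/10 + (9/5) = 15/2.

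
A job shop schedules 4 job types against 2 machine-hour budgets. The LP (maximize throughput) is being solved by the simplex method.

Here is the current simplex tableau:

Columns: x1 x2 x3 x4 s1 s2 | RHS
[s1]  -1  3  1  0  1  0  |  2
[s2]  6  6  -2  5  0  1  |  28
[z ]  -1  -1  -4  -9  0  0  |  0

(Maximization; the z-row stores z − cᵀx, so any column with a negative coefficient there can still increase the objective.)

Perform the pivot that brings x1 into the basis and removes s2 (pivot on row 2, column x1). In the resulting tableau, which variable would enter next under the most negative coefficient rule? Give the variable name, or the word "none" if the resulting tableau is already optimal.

x4

Pivot element 6. New z-row = old z-row − (-1)·(row 2/6).
Updated z-row coefficients: x1: 0, x2: 0, x3: -13/3, x4: -49/6, s1: 0, s2: 1/6.
The most negative is -49/6 in column x4, so x4 would enter next.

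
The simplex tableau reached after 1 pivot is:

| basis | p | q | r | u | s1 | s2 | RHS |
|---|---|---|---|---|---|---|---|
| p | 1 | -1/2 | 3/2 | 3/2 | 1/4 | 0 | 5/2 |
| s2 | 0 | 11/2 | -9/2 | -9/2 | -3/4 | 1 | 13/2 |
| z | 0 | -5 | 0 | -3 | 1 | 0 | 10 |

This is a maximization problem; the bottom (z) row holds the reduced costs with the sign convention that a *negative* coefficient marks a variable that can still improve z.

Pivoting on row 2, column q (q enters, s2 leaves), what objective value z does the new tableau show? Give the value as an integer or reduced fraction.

Minimum ratio for q: (13/2)/(11/2) = 13/11.
z changes by −(z-row coeff of q)·ratio = −(-5)·(13/11) = 65/11.
New z = 10 + (65/11) = 175/11.

175/11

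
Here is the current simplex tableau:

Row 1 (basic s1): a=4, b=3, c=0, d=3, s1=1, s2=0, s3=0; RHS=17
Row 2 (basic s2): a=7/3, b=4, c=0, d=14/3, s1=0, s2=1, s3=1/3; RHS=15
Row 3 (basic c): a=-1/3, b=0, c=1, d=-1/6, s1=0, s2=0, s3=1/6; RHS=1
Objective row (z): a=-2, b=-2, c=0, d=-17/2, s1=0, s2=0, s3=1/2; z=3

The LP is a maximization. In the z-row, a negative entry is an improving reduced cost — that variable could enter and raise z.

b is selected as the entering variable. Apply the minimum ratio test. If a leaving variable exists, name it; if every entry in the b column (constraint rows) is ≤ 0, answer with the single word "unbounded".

Ratios: row 1 (s1): 17/3 = 17/3; row 2 (s2): 15/4 = 15/4; row 3 (c): entry 0 ≤ 0, skip.
Minimum ratio is in the s2 row, so s2 leaves.

s2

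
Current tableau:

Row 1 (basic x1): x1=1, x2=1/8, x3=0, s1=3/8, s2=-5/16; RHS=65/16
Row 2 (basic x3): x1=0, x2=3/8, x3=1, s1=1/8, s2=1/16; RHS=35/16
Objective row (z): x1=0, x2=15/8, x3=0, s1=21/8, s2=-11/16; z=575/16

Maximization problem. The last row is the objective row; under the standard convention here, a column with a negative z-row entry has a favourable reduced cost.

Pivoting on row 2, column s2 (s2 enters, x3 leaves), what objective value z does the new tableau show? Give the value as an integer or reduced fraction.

Minimum ratio for s2: (35/16)/(1/16) = 35.
z changes by −(z-row coeff of s2)·ratio = −(-11/16)·35 = 385/16.
New z = 575/16 + (385/16) = 60.

60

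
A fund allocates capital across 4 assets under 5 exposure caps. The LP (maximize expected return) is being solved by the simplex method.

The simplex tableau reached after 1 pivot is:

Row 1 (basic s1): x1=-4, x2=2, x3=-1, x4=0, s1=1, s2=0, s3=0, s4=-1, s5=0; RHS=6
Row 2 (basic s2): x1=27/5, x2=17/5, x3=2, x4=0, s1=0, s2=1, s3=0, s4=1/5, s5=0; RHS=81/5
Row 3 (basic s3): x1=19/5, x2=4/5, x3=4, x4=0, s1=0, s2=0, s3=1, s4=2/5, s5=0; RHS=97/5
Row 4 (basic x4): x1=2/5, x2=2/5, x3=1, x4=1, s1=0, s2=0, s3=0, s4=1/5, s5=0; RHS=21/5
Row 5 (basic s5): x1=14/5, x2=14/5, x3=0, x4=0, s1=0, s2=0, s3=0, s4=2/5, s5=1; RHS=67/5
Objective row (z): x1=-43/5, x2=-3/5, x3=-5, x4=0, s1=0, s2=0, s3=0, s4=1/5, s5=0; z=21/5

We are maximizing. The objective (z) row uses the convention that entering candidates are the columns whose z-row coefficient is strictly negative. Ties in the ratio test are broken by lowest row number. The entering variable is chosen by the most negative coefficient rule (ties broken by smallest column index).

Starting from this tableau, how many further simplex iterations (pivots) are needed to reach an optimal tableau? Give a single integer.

2

pivot: x1 in, s2 out → z = 30
pivot: x3 in, s3 out → z = 178/5
No improving column remains; optimal.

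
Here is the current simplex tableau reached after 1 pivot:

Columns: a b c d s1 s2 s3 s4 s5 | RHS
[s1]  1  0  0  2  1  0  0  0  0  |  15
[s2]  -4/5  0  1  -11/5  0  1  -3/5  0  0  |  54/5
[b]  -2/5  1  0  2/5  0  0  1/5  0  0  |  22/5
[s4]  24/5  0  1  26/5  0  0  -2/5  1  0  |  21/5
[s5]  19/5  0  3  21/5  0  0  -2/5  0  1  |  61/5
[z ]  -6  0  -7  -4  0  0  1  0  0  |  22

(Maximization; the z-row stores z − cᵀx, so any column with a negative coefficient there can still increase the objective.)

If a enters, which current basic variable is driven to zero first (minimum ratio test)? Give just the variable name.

s4

Ratios: row 1 (s1): 15/1 = 15; row 2 (s2): entry -4/5 ≤ 0, skip; row 3 (b): entry -2/5 ≤ 0, skip; row 4 (s4): (21/5)/(24/5) = 7/8; row 5 (s5): (61/5)/(19/5) = 61/19.
Minimum ratio 7/8 is in the s4 row, so s4 leaves.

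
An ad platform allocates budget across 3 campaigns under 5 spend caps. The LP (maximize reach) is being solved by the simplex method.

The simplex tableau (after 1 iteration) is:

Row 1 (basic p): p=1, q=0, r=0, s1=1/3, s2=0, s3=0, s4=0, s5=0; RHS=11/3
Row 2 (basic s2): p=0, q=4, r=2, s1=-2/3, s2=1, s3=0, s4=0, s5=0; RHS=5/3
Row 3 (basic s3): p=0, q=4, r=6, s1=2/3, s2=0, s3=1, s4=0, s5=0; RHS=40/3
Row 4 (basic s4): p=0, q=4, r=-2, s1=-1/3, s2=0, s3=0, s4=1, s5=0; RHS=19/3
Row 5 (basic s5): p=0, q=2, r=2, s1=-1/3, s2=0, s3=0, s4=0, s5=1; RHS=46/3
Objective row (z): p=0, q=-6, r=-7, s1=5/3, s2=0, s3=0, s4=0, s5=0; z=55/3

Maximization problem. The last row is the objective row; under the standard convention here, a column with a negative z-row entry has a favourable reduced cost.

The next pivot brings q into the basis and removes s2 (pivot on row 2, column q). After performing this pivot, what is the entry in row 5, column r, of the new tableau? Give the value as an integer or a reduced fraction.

Pivot element is row 2, column q: 4.
Normalize row 2: new (row 2, r) = 2/4 = 1/2.
row 5 ← row 5 − 2·(new row 2): 2 − 2·(1/2) = 1.

1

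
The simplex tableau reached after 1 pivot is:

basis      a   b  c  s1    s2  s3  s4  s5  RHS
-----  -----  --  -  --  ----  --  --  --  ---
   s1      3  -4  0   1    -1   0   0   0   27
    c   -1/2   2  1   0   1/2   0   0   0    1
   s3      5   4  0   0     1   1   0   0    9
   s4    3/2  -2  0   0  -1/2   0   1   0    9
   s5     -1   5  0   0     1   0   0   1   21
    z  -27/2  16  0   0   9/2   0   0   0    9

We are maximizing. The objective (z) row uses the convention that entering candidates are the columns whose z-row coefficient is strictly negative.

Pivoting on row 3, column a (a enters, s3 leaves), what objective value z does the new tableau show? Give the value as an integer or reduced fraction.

333/10

Minimum ratio for a: 9/5 = 9/5.
z changes by −(z-row coeff of a)·ratio = −(-27/2)·(9/5) = 243/10.
New z = 9 + (243/10) = 333/10.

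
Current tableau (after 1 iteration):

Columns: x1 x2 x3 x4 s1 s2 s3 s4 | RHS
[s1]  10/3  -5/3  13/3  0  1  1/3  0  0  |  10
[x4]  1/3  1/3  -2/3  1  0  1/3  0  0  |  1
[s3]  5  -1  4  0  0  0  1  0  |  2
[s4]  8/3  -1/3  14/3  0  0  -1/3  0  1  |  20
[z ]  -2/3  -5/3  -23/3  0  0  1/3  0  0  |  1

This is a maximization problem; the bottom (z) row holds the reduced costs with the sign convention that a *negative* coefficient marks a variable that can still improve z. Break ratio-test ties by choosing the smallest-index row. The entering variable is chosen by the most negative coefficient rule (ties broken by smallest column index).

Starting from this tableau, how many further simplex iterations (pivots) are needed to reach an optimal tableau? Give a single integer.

pivot: x3 in, s3 out → z = 29/6
pivot: x2 in, x4 out → z = 67/2
No improving column remains; optimal.

2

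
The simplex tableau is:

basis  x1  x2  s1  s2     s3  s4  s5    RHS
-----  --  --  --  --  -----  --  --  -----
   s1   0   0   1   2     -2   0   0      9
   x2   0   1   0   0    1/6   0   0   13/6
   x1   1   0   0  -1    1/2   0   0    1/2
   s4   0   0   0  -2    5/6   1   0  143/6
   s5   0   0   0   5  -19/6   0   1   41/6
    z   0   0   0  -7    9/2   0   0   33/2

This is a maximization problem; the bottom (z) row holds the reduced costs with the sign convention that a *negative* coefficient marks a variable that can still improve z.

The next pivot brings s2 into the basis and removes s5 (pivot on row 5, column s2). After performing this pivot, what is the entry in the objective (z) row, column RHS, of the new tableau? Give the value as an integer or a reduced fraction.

Pivot element is row 5, column s2: 5.
Normalize row 5: new (row 5, RHS) = (41/6)/5 = 41/30.
z-row ← z-row − (-7)·(new row 5): 33/2 − (-7)·(41/30) = 391/15.

391/15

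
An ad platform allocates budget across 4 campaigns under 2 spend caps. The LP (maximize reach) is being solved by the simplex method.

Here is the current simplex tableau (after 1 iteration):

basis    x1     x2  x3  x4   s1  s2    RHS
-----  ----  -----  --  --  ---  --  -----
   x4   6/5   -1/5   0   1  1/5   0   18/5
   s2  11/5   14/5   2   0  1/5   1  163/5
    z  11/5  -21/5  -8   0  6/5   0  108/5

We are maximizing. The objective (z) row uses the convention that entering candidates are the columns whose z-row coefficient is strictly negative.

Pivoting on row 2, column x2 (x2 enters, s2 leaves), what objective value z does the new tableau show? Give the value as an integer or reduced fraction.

Minimum ratio for x2: (163/5)/(14/5) = 163/14.
z changes by −(z-row coeff of x2)·ratio = −(-21/5)·(163/14) = 489/10.
New z = 108/5 + (489/10) = 141/2.

141/2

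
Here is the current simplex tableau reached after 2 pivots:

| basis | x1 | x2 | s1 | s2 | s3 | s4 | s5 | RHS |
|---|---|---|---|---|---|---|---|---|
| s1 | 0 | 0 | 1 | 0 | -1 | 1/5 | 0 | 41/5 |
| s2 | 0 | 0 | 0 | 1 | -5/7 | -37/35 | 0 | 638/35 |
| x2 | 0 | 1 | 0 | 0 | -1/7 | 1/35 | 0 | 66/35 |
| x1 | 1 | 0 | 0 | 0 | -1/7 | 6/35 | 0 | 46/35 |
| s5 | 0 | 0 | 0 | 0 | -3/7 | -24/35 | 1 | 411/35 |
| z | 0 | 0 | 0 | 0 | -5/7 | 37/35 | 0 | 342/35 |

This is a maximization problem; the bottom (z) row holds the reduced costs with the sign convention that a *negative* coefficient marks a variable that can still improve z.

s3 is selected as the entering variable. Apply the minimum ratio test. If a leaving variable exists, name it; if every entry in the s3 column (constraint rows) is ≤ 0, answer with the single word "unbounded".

s3-column entries: row 1: -1, row 2: -5/7, row 3: -1/7, row 4: -1/7, row 5: -3/7. All ≤ 0, so s3 can increase without bound; the LP is unbounded in this direction.

unbounded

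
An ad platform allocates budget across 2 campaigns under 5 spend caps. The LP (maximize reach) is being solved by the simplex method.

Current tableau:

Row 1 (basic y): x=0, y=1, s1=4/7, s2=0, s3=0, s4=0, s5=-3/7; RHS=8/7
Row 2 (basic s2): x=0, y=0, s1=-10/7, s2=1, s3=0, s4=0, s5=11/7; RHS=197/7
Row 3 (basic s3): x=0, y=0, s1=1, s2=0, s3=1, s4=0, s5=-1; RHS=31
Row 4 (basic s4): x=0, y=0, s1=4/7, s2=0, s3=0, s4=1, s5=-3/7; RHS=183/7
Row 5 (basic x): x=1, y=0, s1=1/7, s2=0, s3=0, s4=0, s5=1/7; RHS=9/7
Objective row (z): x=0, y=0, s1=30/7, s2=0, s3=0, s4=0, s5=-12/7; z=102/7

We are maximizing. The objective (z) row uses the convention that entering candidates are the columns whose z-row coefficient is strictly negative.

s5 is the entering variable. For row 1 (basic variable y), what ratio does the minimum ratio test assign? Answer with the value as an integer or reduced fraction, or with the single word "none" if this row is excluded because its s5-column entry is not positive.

none

The s5 entry in row 1 is -3/7 ≤ 0, so this row gives no ratio.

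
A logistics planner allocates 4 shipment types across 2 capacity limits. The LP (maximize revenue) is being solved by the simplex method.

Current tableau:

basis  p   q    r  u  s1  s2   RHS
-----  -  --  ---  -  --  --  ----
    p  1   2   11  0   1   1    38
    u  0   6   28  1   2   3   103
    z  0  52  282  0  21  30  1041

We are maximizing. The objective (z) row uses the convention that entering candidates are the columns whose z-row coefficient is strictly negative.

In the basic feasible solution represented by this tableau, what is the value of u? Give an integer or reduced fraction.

103

u is basic (row 2); its value is the RHS of that row: 103.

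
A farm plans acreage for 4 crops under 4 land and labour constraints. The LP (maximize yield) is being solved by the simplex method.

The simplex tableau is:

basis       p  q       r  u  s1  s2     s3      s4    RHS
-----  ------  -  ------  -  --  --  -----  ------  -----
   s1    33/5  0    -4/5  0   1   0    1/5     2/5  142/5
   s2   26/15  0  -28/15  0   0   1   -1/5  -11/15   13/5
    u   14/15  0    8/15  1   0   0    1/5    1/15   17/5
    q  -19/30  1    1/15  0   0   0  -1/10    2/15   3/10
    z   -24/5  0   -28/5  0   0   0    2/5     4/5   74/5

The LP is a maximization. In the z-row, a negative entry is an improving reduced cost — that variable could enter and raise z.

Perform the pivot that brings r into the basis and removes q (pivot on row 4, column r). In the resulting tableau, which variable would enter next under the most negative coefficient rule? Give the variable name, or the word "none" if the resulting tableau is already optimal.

Pivot element 1/15. New z-row = old z-row − (-28/5)·(row 4/(1/15)).
Updated z-row coefficients: p: -58, q: 84, r: 0, u: 0, s1: 0, s2: 0, s3: -8, s4: 12.
The most negative is -58 in column p, so p would enter next.

p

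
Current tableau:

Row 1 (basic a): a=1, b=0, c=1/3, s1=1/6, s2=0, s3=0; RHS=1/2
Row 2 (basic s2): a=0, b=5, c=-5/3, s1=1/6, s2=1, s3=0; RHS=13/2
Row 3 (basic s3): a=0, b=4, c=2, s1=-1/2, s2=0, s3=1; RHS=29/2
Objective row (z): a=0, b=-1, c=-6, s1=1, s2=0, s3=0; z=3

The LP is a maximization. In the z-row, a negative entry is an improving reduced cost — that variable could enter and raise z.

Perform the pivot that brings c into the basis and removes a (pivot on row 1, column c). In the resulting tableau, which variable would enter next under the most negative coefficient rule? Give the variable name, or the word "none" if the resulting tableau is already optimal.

b

Pivot element 1/3. New z-row = old z-row − (-6)·(row 1/(1/3)).
Updated z-row coefficients: a: 18, b: -1, c: 0, s1: 4, s2: 0, s3: 0.
The most negative is -1 in column b, so b would enter next.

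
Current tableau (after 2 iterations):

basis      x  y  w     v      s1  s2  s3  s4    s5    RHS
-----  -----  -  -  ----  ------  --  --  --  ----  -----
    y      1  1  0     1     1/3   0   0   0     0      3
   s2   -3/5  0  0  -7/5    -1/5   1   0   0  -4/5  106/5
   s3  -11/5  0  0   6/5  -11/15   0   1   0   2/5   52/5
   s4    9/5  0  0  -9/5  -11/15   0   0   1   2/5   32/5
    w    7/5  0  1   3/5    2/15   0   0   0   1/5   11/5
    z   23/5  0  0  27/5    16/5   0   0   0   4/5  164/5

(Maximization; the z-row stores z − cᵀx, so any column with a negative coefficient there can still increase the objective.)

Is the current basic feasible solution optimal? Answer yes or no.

yes

No objective-row coefficient is strictly negative, so no entering variable exists; the tableau is optimal.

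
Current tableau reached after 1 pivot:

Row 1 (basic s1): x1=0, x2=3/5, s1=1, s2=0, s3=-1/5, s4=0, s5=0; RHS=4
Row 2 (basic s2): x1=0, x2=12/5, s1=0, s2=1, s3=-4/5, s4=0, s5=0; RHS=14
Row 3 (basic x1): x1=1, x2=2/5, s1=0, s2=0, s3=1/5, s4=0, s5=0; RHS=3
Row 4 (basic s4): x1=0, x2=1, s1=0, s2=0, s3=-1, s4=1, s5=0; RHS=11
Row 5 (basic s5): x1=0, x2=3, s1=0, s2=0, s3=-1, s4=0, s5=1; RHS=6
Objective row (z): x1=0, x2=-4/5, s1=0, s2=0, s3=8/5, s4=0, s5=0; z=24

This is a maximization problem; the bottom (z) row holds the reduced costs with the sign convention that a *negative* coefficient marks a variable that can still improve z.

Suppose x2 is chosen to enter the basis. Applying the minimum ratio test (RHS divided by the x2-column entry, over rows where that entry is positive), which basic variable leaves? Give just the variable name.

s5

Ratios: row 1 (s1): 4/(3/5) = 20/3; row 2 (s2): 14/(12/5) = 35/6; row 3 (x1): 3/(2/5) = 15/2; row 4 (s4): 11/1 = 11; row 5 (s5): 6/3 = 2.
Minimum ratio 2 is in the s5 row, so s5 leaves.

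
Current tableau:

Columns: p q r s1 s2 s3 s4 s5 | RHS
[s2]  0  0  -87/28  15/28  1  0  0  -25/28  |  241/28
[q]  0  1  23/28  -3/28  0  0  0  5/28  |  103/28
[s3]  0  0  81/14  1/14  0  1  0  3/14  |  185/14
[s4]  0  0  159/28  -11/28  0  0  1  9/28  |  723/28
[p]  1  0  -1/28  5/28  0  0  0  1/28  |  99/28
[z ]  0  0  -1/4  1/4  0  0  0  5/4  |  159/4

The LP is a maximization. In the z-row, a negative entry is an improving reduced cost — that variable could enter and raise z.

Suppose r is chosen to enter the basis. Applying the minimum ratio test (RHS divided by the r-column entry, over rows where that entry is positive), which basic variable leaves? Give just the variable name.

s3

Ratios: row 1 (s2): entry -87/28 ≤ 0, skip; row 2 (q): (103/28)/(23/28) = 103/23; row 3 (s3): (185/14)/(81/14) = 185/81; row 4 (s4): (723/28)/(159/28) = 241/53; row 5 (p): entry -1/28 ≤ 0, skip.
Minimum ratio 185/81 is in the s3 row, so s3 leaves.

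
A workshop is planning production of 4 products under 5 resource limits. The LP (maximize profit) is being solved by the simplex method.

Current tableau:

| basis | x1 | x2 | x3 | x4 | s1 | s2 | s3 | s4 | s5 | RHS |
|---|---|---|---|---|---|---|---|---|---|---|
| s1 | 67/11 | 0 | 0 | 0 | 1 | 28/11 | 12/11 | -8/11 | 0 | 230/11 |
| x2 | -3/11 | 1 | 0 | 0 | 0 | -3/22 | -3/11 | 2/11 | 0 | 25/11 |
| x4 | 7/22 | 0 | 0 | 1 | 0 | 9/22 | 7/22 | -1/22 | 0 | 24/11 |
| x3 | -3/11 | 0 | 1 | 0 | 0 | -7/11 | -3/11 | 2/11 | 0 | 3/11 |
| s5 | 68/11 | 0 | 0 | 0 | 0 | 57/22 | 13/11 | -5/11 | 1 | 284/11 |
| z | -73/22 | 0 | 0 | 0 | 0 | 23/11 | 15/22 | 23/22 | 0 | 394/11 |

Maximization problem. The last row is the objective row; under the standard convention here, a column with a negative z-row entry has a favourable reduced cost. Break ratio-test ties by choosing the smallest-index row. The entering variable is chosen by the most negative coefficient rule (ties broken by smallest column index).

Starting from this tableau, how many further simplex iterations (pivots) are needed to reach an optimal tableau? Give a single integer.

1

pivot: x1 in, s1 out → z = 3163/67
No improving column remains; optimal.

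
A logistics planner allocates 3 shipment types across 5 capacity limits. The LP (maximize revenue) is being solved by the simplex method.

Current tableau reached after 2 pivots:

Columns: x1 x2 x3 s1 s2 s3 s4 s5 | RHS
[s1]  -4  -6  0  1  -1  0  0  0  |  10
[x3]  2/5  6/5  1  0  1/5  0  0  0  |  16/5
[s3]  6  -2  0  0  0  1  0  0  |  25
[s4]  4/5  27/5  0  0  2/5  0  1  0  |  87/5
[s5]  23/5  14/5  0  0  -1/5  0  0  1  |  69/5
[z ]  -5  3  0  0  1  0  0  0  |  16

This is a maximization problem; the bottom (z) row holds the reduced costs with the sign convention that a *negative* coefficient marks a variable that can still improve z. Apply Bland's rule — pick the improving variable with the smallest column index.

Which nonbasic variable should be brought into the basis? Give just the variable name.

x1

Objective-row coefficients: x1: -5, x2: 3, x3: 0, s1: 0, s2: 1, s3: 0, s4: 0, s5: 0.
Improving columns: x1. Bland's rule picks the smallest column index → x1.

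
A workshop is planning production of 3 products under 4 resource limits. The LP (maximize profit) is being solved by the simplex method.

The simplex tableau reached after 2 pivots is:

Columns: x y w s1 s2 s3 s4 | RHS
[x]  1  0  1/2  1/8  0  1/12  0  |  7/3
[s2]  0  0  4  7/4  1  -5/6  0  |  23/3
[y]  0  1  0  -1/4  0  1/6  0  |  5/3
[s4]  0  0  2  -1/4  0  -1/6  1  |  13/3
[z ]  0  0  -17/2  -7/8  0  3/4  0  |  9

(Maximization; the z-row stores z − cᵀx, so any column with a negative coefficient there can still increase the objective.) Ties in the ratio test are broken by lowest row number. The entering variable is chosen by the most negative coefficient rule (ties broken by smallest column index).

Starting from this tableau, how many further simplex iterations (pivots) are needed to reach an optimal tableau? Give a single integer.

pivot: w in, s2 out → z = 607/24
pivot: s3 in, s4 out → z = 82/3
pivot: s1 in, x out → z = 89/3
No improving column remains; optimal.

3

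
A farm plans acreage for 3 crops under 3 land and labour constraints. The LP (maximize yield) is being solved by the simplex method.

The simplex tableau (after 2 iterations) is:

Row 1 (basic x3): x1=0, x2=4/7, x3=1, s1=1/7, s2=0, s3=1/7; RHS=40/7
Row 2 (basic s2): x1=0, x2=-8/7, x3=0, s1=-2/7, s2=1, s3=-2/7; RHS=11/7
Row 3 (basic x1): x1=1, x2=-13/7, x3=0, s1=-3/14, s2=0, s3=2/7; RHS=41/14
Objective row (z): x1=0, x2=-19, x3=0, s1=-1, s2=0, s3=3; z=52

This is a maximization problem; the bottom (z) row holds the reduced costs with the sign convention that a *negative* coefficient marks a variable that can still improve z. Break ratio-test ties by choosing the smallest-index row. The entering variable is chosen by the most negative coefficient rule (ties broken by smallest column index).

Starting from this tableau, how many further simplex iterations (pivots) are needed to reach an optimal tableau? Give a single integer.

pivot: x2 in, x3 out → z = 242
No improving column remains; optimal.

1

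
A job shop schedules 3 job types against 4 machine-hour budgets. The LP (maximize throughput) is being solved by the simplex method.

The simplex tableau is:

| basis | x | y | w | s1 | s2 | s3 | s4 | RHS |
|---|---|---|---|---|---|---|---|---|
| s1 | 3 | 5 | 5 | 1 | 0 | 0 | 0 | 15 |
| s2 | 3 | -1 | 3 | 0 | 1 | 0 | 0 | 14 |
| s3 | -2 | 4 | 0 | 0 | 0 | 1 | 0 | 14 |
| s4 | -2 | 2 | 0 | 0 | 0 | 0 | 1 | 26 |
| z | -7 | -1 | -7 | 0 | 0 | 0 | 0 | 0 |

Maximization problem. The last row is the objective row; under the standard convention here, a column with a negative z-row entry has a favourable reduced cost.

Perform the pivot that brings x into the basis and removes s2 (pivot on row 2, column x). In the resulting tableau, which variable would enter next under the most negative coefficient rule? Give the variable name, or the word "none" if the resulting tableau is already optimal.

Pivot element 3. New z-row = old z-row − (-7)·(row 2/3).
Updated z-row coefficients: x: 0, y: -10/3, w: 0, s1: 0, s2: 7/3, s3: 0, s4: 0.
The most negative is -10/3 in column y, so y would enter next.

y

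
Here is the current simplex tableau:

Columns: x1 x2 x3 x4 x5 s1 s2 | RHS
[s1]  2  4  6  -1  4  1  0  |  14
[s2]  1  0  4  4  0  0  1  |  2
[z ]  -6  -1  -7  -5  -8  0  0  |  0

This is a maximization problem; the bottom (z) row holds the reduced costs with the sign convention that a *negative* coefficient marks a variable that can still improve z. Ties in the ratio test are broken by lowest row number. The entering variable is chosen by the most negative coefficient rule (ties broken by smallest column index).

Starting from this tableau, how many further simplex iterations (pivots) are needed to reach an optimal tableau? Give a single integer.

pivot: x5 in, s1 out → z = 28
pivot: x4 in, s2 out → z = 63/2
pivot: x1 in, x4 out → z = 32
No improving column remains; optimal.

3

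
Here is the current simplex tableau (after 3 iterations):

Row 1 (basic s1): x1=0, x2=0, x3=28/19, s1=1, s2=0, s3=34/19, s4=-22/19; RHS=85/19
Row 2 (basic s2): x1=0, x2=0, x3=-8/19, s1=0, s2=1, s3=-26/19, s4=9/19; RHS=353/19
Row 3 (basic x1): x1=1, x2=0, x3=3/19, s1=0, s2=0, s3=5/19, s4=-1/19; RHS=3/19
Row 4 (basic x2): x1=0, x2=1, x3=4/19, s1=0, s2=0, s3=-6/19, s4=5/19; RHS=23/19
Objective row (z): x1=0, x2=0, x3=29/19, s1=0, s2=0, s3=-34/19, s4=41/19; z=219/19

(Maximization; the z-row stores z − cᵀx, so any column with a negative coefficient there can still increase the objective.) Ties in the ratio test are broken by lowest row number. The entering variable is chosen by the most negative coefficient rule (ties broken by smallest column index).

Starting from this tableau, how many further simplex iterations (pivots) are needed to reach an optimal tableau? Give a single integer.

pivot: s3 in, x1 out → z = 63/5
No improving column remains; optimal.

1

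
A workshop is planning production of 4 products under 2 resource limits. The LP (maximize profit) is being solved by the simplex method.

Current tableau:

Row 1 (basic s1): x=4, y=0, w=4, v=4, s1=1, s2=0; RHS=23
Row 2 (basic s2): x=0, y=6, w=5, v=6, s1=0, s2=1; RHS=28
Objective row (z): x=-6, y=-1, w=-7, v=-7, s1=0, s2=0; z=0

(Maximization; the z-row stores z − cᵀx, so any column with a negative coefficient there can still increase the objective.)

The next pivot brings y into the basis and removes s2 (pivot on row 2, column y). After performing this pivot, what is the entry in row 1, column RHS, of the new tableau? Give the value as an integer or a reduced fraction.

23

Pivot element is row 2, column y: 6.
Normalize row 2: new (row 2, RHS) = 28/6 = 14/3.
row 1 ← row 1 − 0·(new row 2): 23 − 0·(14/3) = 23.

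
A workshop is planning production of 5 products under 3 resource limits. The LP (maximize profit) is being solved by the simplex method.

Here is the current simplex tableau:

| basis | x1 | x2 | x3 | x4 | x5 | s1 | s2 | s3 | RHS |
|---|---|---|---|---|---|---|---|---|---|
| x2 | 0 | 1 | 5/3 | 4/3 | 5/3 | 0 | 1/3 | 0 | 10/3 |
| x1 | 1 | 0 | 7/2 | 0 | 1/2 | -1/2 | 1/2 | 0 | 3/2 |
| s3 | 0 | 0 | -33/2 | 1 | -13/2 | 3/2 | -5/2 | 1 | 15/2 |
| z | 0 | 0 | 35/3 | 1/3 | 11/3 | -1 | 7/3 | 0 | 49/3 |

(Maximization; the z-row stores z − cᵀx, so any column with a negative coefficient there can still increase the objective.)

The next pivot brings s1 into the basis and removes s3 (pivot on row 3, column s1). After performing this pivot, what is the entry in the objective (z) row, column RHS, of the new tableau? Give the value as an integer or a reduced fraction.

64/3

Pivot element is row 3, column s1: 3/2.
Normalize row 3: new (row 3, RHS) = (15/2)/(3/2) = 5.
z-row ← z-row − (-1)·(new row 3): 49/3 − (-1)·5 = 64/3.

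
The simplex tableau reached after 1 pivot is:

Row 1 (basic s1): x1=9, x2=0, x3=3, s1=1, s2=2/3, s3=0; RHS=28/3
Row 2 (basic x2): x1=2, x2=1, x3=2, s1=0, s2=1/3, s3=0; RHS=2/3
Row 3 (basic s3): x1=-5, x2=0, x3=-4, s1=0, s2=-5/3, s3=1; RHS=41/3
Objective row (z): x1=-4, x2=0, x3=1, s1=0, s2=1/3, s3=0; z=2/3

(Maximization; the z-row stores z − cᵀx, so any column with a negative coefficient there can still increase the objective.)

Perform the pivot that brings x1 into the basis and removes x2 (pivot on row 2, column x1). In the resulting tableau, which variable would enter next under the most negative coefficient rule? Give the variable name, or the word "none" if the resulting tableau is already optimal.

none

Pivot element 2. New z-row = old z-row − (-4)·(row 2/2).
Updated z-row coefficients: x1: 0, x2: 2, x3: 5, s1: 0, s2: 1, s3: 0.
No coefficient is strictly negative; the tableau after this pivot is optimal.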